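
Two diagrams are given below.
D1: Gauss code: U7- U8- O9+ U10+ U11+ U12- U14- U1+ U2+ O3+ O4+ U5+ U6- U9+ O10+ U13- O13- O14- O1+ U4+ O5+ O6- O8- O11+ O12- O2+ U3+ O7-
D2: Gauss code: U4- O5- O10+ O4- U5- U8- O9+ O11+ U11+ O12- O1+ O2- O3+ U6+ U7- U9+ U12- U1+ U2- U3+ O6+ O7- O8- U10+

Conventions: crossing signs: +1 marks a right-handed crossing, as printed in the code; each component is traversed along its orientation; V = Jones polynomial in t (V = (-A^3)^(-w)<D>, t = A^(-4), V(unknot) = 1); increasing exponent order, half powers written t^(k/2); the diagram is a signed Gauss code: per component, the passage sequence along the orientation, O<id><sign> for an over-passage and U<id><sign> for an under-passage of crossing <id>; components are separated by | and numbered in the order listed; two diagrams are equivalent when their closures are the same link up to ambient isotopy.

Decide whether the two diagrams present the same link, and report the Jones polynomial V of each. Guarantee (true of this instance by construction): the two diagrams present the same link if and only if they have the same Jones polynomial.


equivalent: no
V(D1) = t - t^2 + 2t^3 - t^4 + t^5 - t^6  (w +2, c 14, <D> = -A^-18 + A^-14 - A^-10 + 2A^-6 - A^-2 + A^2)
V(D2) = 1  (w 0, c 12, <D> = 1)
why: 2 classes among 2 diagrams; unequal V(t) rules out equality


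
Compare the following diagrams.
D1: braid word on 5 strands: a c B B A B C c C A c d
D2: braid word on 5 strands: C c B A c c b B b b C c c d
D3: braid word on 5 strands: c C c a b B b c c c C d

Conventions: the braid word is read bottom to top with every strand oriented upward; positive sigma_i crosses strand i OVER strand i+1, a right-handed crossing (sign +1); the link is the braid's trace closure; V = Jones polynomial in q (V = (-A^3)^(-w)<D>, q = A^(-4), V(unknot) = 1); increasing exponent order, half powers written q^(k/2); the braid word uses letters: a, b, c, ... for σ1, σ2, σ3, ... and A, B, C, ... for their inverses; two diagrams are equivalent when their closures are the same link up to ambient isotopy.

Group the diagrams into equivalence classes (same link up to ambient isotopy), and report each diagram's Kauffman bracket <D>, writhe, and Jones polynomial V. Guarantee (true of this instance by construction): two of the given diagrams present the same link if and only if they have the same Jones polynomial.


grouping into links: {D1} | {D2} | {D3}
V(D1) = -q^-4 + q^-3 + q^-1  (w -2, c 12, <D> = A^-2 + A^6 - A^10)
V(D2) = q - q^2 + 2q^3 - q^4 + q^5 - q^6  [14 crossings, <D> = -A^-12 + A^-8 - A^-4 + 2 - A^4 + A^8, w = +4]
V(D3) = q + q^3 - q^4  (w +6, c 12, <D> = -A^2 + A^6 + A^14)
key observation: 3 values of V(q) split the 3 diagrams


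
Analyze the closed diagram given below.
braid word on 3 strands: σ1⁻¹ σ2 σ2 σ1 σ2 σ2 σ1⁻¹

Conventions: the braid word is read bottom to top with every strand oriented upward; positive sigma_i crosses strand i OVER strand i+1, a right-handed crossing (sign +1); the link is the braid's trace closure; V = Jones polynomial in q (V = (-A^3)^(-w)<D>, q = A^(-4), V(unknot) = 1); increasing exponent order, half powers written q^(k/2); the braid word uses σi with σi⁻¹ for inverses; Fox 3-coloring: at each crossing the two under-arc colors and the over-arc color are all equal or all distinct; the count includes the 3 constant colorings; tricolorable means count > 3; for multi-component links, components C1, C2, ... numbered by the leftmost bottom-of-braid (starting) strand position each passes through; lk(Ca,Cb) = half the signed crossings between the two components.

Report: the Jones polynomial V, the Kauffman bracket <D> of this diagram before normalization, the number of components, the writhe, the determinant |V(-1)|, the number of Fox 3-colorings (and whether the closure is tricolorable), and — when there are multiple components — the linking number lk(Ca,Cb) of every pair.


Jones polynomial: V(q) = -q^(1/2) + q^(3/2) - q^(5/2) - q^(9/2)
<D> = A^-9 + A^-1 - A^3 + A^7; writhe +3
components 2, writhe +3 (7 crossings)
linking number lk(C1,C2) = +2
3-colorings: 3 of 3^7, det 4 — not tricolorable
note: w = +3 shifts under R1 moves; the (-A^3)^(-3) factor cancels that in V


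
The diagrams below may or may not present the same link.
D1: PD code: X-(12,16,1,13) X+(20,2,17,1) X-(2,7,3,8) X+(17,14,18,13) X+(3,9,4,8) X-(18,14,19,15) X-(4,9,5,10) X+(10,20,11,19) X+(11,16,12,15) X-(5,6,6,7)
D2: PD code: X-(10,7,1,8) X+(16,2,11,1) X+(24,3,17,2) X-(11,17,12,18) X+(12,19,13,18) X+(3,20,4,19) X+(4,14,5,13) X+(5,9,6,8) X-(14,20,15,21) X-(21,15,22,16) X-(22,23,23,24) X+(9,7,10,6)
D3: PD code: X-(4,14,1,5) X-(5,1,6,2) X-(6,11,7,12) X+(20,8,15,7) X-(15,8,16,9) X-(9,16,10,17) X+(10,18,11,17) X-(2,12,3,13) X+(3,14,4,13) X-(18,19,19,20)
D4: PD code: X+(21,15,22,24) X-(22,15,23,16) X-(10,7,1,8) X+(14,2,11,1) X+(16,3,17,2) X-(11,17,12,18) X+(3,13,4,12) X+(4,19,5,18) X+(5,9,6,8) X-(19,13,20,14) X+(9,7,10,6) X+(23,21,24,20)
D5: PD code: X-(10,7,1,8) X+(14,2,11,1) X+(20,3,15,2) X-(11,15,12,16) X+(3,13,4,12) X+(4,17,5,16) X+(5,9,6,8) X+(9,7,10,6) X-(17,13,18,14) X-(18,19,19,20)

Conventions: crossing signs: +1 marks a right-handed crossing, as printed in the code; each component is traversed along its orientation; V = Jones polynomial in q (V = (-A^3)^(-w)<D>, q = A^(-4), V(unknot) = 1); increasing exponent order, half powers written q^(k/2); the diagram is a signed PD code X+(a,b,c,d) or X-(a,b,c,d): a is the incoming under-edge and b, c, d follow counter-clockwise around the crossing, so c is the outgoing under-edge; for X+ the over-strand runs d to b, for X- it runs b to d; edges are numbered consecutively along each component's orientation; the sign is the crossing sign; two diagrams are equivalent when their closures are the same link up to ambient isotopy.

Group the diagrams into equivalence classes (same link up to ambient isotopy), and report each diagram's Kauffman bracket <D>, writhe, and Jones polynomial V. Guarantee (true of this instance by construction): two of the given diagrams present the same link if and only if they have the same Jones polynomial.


grouping into links: {D1} | {D2, D4, D5} | {D3}
V(D1) = 1 + q + q^2 + q^3  (w 0, c 10, <D> = A^-12 + A^-8 + A^-4 + 1)
V(D2) = 2 + q^2 + q^4  (w +2, c 12, <D> = A^-10 + A^-2 + 2A^6)
D3 (bracket A^-12 + A^-8 + A^-4 + 1; 10 crossings at w = -4): V = q^-3 + q^-2 + q^-1 + 1
V(D4) = 2 + q^2 + q^4  (w +4, c 12, <D> = A^-4 + A^4 + 2A^12)
D5 (bracket A^-10 + A^-2 + 2A^6; 10 crossings at w = +2): V = 2 + q^2 + q^4
why: V(q) takes 3 values over 5 diagrams, fixing the grouping


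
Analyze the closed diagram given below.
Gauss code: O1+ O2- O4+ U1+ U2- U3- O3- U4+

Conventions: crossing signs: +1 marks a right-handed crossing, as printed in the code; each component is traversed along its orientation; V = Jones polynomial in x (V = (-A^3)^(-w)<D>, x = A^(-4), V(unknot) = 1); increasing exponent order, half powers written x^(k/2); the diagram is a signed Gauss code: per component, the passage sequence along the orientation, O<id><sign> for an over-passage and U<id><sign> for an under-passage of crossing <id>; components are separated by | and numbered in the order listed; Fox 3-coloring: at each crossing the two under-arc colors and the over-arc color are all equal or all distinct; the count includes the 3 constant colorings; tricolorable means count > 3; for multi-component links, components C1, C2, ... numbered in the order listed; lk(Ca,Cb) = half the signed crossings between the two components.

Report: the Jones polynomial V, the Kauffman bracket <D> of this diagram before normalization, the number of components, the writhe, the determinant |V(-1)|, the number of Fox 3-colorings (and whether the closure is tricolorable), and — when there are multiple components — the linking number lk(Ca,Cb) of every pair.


Jones polynomial: V(x) = 1
<D> = 1; writhe 0
components 1, writhe 0 (4 crossings)
3-colorings: 3 of 3^4, det 1 — not tricolorable
note: w = 0 (over 4 crossings) is diagram-only; (-A^3)^(0) removes it from V


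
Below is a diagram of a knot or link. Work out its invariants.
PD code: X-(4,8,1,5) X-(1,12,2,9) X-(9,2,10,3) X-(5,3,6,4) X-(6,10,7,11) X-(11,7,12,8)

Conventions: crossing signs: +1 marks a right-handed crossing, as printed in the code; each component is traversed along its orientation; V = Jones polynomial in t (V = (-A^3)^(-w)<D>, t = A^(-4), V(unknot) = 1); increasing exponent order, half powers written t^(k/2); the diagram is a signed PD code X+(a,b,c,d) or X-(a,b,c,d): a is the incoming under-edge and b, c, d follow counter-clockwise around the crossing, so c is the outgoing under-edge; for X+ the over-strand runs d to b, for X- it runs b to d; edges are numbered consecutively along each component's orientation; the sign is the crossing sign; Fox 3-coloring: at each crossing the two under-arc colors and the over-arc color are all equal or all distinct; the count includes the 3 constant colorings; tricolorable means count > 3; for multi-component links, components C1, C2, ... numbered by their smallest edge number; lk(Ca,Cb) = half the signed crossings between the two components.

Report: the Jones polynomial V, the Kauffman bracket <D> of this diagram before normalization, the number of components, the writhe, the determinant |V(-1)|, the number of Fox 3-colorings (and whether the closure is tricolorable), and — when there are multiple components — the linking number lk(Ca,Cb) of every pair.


Jones polynomial: V(t) = 2t^-6 + t^-4 + t^-2
<D> = A^-10 + A^-2 + 2A^6; writhe -6
components 3, writhe -6 (6 crossings)
linking number lk(C1,C2) = -1
lk(C1,C3): -1
lk(C2,C3) = -1
3-colorings: 3 of 3^6, det 4 — not tricolorable
note: det 4 = |V(-1)|; not divisible by 3, so not tricolorable


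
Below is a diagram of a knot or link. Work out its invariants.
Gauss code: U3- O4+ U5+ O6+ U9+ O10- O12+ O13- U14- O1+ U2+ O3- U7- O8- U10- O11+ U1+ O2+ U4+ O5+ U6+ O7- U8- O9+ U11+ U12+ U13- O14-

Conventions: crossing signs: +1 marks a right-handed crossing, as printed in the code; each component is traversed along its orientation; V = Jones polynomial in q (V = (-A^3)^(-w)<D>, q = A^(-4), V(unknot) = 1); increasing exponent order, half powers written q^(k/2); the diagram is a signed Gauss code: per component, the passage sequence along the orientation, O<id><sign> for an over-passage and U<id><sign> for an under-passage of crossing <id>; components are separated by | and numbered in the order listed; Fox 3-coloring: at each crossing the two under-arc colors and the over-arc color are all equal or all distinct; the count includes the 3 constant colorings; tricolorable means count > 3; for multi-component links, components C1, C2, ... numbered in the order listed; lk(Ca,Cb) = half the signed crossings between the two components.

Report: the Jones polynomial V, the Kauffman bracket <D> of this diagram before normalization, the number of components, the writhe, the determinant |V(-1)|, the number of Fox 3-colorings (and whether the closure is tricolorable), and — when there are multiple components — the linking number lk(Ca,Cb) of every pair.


V = -q^-4 + 4q^-3 - 9q^-2 + 16q^-1 - 22 + 28q - 30q^2 + 28q^3 - 23q^4 + 16q^5 - 9q^6 + 4q^7 - q^8
<D> = -A^-26 + 4A^-22 - 9A^-18 + 16A^-14 - 23A^-10 + 28A^-6 - 30A^-2 + 28A^2 - 22A^6 + 16A^10 - 9A^14 + 4A^18 - A^22 (w = +2)
1 component over 14 crossings, w = +2
3 Fox colorings among 3^14, |V(-1)| = 191: not tricolorable
why: det 191 = |V(-1)|; not divisible by 3, so not tricolorable


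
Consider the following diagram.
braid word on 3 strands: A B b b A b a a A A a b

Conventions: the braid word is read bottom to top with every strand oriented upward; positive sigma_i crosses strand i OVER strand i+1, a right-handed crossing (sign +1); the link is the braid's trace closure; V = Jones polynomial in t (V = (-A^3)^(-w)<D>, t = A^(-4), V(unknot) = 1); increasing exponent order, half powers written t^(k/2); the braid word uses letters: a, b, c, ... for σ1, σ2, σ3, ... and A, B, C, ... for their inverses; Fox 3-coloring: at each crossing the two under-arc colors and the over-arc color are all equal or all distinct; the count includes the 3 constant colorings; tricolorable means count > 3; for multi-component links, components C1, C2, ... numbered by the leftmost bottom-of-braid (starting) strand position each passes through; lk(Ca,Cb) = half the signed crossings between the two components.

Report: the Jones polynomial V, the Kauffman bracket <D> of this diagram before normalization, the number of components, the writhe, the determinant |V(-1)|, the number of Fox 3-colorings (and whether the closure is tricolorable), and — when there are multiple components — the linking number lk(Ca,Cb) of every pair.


V(t) = 1 + t + t^2 + t^3
bracket: A^-6 + A^-2 + A^2 + A^6, w = +2
3 components, writhe +2, over 12 crossings
lk(C1,C2) = 0
linking number lk(C1,C3) = +1
lk(C2,C3): 0
det 0, colorings 9 of 3^12 — tricolorable
observation: |V(-1)| = 0: so tricolorable, since 3 divides 0


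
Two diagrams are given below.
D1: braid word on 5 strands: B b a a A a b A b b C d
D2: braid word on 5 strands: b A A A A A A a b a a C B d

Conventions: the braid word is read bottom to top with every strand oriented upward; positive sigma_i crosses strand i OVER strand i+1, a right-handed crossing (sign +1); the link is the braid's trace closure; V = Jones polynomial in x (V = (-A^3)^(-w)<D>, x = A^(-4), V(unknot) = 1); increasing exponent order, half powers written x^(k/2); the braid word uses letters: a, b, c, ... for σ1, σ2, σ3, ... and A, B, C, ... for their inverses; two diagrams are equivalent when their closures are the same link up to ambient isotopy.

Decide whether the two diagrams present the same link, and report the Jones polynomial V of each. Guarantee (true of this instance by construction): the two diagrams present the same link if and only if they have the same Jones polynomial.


equivalent: no
D1 (bracket -A^-12 + A^-8 - A^-4 + 2 - A^4 + A^8; 12 crossings at w = +4): V = x - x^2 + 2x^3 - x^4 + x^5 - x^6
V(D2) = -x^-4 + x^-3 + x^-1  (w -2, c 14, <D> = A^-2 + A^6 - A^10)
key observation: 2 values of V(x) split the 2 diagrams


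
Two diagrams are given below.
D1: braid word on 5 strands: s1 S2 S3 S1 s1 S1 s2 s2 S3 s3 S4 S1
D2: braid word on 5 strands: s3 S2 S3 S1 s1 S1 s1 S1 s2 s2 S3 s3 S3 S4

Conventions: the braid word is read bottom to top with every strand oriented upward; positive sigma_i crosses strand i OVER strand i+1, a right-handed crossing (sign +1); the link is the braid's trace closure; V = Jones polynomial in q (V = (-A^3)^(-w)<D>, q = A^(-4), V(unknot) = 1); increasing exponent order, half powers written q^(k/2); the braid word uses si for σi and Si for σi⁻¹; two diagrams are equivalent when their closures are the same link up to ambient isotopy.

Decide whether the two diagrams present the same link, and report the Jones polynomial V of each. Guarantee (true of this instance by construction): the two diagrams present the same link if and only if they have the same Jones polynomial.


equivalent: yes
D1 (bracket A^-6; 12 crossings at w = -2): V = 1
V(D2) = 1  [14 crossings, <D> = A^-6, w = -2]
observation: D2 (14 crossings) and D1 (12) are Markov-related braid presentations


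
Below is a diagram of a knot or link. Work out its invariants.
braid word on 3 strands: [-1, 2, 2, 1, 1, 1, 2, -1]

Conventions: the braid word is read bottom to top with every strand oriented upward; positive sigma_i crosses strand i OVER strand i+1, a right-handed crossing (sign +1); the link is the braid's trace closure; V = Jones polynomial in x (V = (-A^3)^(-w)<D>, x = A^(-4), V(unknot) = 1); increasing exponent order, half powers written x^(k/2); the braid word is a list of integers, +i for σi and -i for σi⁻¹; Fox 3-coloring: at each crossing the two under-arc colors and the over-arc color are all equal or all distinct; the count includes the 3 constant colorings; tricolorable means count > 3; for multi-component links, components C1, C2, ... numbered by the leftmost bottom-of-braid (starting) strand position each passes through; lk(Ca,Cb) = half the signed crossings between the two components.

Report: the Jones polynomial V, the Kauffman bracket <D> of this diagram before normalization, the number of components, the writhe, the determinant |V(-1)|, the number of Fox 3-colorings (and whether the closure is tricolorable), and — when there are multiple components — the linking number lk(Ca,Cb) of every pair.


V(x) = 2x - 2x^2 + 3x^3 - 3x^4 + 2x^5 - 2x^6 + x^7
bracket: A^-16 - 2A^-12 + 2A^-8 - 3A^-4 + 3 - 2A^4 + 2A^8, w = +4
1 component, writhe +4, over 8 crossings
det 15, colorings 9 of 3^8 — tricolorable
observation: V spans 6 powers of x: at least 6 crossings in any diagram


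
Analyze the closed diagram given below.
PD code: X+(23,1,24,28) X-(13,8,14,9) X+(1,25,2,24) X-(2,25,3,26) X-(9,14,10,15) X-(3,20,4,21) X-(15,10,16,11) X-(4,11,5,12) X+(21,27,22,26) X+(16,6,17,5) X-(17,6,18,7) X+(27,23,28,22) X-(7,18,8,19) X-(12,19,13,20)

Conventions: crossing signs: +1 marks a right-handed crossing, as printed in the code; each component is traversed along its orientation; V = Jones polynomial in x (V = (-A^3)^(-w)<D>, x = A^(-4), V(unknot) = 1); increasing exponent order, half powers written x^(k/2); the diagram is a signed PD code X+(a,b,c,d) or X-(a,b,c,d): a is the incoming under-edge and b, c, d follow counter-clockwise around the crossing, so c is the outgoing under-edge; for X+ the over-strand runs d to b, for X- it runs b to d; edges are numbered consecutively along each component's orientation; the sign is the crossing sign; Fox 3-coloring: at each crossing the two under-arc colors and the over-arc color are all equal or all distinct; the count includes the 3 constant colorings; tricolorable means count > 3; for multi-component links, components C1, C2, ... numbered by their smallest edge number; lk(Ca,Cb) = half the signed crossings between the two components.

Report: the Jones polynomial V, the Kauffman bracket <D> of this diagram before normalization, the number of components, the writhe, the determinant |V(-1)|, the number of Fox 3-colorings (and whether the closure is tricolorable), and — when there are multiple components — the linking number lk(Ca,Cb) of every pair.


V(x) = -x^-6 + x^-5 - 2x^-4 + 3x^-3 - 2x^-2 + 3x^-1 - 1 + x - x^2
bracket: -A^-20 + A^-16 - A^-12 + 3A^-8 - 2A^-4 + 3 - 2A^4 + A^8 - A^12, w = -4
1 component, writhe -4, over 14 crossings
det 15, colorings 9 of 3^14 — tricolorable
observation: |V(-1)| = 15: so tricolorable, since 3 divides 15


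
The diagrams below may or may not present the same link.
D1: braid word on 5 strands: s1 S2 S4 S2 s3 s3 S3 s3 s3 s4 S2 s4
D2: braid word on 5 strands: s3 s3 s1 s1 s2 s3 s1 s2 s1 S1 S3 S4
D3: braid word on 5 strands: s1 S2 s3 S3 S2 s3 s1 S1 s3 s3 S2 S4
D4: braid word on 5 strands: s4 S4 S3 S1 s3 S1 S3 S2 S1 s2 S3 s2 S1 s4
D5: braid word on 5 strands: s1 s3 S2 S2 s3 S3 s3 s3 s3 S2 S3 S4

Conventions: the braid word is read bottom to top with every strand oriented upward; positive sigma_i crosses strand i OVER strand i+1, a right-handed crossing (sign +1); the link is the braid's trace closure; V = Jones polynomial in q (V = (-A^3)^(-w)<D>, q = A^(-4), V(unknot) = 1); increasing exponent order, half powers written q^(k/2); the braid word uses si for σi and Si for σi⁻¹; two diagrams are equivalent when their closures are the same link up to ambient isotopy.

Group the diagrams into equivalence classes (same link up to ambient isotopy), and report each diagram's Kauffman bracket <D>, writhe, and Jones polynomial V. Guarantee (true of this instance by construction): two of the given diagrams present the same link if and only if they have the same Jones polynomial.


grouping into links: {D1, D3, D5} | {D2} | {D4}
V(D1) = -q^-3 + q^-2 - q^-1 + 3 - q + q^2 - q^3  (w +2, c 12, <D> = -A^-6 + A^-2 - A^2 + 3A^6 - A^10 + A^14 - A^18)
V(D2) = q^2 + q^4 - q^5 + q^6 - q^7  (w +6, c 12, <D> = -A^-10 + A^-6 - A^-2 + A^2 + A^10)
D3 (bracket -A^-12 + A^-8 - A^-4 + 3 - A^4 + A^8 - A^12; 12 crossings at w = 0): V = -q^-3 + q^-2 - q^-1 + 3 - q + q^2 - q^3
D4 (bracket A^-8 - A^-4 + 2 - A^4 + A^8 - A^12; 14 crossings at w = -4): V = -q^-6 + q^-5 - q^-4 + 2q^-3 - q^-2 + q^-1
V(D5) = -q^-3 + q^-2 - q^-1 + 3 - q + q^2 - q^3  (w 0, c 12, <D> = -A^-12 + A^-8 - A^-4 + 3 - A^4 + A^8 - A^12)
why: 3 classes among 5 diagrams; unequal V(q) rules out equality


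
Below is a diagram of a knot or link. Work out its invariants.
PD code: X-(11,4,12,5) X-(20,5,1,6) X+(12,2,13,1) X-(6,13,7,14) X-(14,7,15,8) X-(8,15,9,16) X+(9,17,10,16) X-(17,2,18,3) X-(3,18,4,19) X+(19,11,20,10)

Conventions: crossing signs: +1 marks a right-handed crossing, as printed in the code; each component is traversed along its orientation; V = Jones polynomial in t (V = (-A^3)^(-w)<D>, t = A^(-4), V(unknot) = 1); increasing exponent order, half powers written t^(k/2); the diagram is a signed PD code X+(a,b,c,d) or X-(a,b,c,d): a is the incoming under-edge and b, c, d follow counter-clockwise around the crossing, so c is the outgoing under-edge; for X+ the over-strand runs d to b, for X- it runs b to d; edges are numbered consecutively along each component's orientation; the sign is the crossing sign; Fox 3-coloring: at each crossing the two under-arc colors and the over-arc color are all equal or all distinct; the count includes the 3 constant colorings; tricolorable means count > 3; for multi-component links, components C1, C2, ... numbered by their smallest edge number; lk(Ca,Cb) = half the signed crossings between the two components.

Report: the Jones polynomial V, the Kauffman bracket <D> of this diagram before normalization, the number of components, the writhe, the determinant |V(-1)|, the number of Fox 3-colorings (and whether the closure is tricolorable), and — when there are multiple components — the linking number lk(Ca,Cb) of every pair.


V = t^-7 - 2t^-6 + 2t^-5 - 3t^-4 + 3t^-3 - 2t^-2 + 2t^-1
<D> = 2A^-8 - 2A^-4 + 3 - 3A^4 + 2A^8 - 2A^12 + A^16 (w = -4)
1 component over 10 crossings, w = -4
9 Fox colorings among 3^10, |V(-1)| = 15: tricolorable
why: V spans 6 powers of t: at least 6 crossings in any diagram


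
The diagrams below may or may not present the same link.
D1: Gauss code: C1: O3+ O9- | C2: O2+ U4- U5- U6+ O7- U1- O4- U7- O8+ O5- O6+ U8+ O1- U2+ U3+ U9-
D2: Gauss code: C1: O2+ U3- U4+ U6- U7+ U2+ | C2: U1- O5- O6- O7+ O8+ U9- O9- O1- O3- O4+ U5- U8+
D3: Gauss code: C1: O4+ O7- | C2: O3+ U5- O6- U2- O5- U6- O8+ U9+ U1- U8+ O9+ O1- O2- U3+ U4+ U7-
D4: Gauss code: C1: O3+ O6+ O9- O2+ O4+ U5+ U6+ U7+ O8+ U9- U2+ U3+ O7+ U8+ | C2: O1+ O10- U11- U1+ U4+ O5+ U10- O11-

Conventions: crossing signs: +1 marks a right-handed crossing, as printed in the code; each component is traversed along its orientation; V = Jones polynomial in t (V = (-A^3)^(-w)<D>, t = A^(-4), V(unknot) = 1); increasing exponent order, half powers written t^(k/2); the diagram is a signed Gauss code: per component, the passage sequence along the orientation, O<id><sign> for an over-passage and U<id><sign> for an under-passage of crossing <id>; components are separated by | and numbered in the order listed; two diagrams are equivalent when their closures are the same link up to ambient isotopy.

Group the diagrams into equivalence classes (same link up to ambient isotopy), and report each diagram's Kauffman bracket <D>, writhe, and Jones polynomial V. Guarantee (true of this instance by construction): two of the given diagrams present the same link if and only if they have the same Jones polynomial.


grouping into links: {D1, D3} | {D2} | {D4}
V(D1) = t^(-9/2) - t^(-5/2) - t^(-3/2) - t^(-1/2)  (w -1, c 9, <D> = A^-1 + A^3 + A^7 - A^15)
V(D2) = -t^(-1/2) - t^(1/2)  [9 crossings, <D> = A^-5 + A^-1, w = -1]
D3 (bracket A^-1 + A^3 + A^7 - A^15; 9 crossings at w = -1): V = t^(-9/2) - t^(-5/2) - t^(-3/2) - t^(-1/2)
D4 (bracket -A^-11 + A^-7 - A^-3 + 2A + A^9; 11 crossings at w = +5): V = -t^(3/2) - 2t^(7/2) + t^(9/2) - t^(11/2) + t^(13/2)
key observation: 3 values of V(t) split the 4 diagrams


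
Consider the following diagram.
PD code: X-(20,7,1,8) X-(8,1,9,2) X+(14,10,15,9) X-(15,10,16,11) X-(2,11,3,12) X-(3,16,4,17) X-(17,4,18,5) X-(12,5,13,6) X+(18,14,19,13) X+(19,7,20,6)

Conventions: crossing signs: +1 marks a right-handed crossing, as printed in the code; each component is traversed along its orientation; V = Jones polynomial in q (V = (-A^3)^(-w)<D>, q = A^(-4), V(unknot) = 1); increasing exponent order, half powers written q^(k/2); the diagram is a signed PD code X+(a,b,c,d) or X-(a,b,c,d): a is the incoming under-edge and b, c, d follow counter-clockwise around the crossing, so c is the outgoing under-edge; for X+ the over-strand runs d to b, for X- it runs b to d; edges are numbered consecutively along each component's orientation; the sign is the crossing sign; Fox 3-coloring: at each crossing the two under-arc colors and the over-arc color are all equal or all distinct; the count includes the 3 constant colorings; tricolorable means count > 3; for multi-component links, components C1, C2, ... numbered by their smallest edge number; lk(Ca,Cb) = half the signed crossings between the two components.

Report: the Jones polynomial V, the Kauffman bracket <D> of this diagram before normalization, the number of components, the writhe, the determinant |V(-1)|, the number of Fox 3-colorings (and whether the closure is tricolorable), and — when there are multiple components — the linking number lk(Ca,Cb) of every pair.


V = -q^-6 + q^-5 - q^-4 + 2q^-3 - q^-2 + q^-1
<D> = A^-8 - A^-4 + 2 - A^4 + A^8 - A^12 (w = -4)
1 component over 10 crossings, w = -4
3 Fox colorings among 3^10, |V(-1)| = 7: not tricolorable
why: det 7 = |V(-1)|; not divisible by 3, so not tricolorable


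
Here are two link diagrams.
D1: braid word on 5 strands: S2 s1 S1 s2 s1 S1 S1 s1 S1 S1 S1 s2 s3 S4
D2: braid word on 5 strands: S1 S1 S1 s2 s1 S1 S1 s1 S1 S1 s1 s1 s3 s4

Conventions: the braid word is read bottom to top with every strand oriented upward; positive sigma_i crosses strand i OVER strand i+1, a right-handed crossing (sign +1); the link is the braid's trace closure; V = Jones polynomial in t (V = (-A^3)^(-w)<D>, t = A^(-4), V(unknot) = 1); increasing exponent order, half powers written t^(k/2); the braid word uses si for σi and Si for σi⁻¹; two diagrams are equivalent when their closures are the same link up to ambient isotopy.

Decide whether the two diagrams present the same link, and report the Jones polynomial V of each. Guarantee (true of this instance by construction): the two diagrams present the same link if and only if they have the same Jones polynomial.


equivalent: yes
D1 (bracket A^-2 + A^6 - A^10; 14 crossings at w = -2): V = -t^-4 + t^-3 + t^-1
D2 (bracket A^4 + A^12 - A^16; 14 crossings at w = 0): V = -t^-4 + t^-3 + t^-1
key observation: one V(t) for all 2 diagrams — one class (guaranteed)


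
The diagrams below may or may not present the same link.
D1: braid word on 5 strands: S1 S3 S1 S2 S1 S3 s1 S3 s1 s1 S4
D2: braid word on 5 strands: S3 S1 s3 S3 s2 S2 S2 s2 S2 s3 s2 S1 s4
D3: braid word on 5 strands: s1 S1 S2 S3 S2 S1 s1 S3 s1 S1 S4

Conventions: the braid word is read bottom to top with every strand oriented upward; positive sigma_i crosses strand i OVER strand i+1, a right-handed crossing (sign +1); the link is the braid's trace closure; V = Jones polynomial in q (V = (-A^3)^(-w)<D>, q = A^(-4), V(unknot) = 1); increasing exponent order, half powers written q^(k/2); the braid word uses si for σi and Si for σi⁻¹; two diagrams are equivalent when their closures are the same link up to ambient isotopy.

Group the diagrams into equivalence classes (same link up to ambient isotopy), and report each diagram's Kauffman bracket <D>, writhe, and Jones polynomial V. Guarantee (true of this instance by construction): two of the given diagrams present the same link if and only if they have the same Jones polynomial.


equivalence classes: {D1, D3} | {D2}
D1 (bracket A^-13 + A^-9 + A^-5 - A^3; 11 crossings at w = -5): V = q^(-9/2) - q^(-5/2) - q^(-3/2) - q^(-1/2)
V(D2) = -q^(-5/2) - q^(-1/2)  [13 crossings, <D> = A^-1 + A^7, w = -1]
V(D3) = q^(-9/2) - q^(-5/2) - q^(-3/2) - q^(-1/2)  (w -5, c 11, <D> = A^-13 + A^-9 + A^-5 - A^3)
observation: 2 classes among 3 diagrams; unequal V(q) rules out equality


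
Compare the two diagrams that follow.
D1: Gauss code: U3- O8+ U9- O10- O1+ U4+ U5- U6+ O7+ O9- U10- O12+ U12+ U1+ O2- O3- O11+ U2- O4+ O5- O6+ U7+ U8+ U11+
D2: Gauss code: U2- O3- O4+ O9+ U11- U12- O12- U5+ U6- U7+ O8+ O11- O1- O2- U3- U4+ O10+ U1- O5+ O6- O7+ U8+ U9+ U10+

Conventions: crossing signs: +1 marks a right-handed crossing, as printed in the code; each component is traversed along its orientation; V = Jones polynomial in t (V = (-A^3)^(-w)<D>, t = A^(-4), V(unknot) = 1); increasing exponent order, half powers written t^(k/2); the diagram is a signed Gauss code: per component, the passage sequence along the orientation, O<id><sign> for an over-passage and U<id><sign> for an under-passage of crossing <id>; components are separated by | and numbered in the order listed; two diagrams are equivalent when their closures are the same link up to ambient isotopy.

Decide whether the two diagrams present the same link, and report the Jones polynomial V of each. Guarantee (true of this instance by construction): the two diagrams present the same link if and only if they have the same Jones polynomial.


equivalent: yes
D1 (bracket A^6; 12 crossings at w = +2): V = 1
V(D2) = 1  (w 0, c 12, <D> = 1)
key observation: all 2 diagrams share one V(t), hence one class


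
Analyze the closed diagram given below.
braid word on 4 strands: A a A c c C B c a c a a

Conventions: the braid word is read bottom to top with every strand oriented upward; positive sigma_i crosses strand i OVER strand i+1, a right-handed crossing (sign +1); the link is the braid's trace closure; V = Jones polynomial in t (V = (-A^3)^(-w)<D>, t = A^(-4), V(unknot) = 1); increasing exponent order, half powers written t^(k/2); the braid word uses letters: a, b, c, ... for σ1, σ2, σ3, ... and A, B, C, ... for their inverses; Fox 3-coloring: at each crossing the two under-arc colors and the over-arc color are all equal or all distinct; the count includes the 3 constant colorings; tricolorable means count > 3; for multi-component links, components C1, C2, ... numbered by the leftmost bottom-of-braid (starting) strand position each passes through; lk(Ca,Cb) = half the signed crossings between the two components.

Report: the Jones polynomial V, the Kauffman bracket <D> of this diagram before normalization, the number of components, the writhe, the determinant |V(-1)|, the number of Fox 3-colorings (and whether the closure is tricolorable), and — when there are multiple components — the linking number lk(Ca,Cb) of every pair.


Jones polynomial: V(t) = -t^(3/2) - 2t^(7/2) + t^(9/2) - t^(11/2) + t^(13/2)
<D> = A^-14 - A^-10 + A^-6 - 2A^-2 - A^6; writhe +4
components 2, writhe +4 (12 crossings)
linking number lk(C1,C2) = +1
3-colorings: 9 of 3^12, det 6 — tricolorable
note: summing lk over 1 pair gives +1


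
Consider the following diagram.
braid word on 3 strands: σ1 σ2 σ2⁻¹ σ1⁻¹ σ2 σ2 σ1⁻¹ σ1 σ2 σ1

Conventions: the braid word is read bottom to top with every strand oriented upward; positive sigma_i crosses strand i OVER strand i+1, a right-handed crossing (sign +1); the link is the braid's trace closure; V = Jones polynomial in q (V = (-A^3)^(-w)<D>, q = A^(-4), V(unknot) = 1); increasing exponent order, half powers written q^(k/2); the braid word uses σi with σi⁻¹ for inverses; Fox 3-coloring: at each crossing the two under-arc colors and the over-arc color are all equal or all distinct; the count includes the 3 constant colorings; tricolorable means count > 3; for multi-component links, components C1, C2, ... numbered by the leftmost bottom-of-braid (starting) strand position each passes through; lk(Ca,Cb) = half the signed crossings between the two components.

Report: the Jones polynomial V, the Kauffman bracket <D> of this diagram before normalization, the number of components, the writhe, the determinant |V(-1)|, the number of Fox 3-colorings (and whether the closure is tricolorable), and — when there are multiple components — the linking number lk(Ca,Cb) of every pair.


Jones polynomial: V(q) = q + q^3 - q^4
<D> = -A^-4 + 1 + A^8; writhe +4
components 1, writhe +4 (10 crossings)
3-colorings: 9 of 3^10, det 3 — tricolorable
note: w = +4 shifts under R1 moves; the (-A^3)^(-4) factor cancels that in V


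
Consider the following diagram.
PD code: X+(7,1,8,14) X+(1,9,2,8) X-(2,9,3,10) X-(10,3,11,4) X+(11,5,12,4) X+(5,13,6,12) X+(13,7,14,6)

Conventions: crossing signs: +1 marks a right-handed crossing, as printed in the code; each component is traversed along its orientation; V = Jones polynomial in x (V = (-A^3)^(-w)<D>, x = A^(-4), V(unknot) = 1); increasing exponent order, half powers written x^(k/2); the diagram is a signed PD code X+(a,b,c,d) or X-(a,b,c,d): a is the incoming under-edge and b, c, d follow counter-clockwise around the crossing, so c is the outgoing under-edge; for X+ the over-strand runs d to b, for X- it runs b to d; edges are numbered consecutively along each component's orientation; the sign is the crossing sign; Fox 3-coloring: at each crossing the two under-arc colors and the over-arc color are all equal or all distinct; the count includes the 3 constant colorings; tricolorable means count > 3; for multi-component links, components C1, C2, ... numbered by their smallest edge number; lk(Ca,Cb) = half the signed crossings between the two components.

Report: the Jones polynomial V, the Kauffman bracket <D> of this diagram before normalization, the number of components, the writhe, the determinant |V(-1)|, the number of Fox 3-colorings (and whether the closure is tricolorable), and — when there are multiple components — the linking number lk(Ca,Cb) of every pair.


Jones polynomial: V(x) = x + x^3 - x^4
<D> = A^-7 - A^-3 - A^5; writhe +3
components 1, writhe +3 (7 crossings)
3-colorings: 9 of 3^7, det 3 — tricolorable
note: w = +3 shifts under R1 moves; the (-A^3)^(-3) factor cancels that in V


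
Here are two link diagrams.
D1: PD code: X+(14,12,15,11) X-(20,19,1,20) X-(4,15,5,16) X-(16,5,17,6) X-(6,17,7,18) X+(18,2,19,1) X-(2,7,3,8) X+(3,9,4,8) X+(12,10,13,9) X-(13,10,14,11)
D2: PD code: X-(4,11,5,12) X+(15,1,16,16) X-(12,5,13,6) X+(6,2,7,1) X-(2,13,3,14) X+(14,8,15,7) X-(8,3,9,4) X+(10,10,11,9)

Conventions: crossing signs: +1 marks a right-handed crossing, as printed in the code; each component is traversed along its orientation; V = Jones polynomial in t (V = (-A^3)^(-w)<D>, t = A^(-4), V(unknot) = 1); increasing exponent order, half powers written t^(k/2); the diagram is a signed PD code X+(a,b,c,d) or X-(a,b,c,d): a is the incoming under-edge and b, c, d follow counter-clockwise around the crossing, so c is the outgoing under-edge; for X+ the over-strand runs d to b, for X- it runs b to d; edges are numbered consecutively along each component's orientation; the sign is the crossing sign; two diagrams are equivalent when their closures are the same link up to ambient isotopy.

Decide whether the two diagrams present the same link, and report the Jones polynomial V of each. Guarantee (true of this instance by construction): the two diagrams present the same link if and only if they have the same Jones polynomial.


equivalent: no
D1 (bracket A^-2 + A^6 - A^10; 10 crossings at w = -2): V = -t^-4 + t^-3 + t^-1
V(D2) = t^-5 - 2t^-4 + 2t^-3 - 2t^-2 + 2t^-1 - 1 + t  (w 0, c 8, <D> = A^-4 - 1 + 2A^4 - 2A^8 + 2A^12 - 2A^16 + A^20)
key observation: 2 classes among 2 diagrams; unequal V(t) rules out equality


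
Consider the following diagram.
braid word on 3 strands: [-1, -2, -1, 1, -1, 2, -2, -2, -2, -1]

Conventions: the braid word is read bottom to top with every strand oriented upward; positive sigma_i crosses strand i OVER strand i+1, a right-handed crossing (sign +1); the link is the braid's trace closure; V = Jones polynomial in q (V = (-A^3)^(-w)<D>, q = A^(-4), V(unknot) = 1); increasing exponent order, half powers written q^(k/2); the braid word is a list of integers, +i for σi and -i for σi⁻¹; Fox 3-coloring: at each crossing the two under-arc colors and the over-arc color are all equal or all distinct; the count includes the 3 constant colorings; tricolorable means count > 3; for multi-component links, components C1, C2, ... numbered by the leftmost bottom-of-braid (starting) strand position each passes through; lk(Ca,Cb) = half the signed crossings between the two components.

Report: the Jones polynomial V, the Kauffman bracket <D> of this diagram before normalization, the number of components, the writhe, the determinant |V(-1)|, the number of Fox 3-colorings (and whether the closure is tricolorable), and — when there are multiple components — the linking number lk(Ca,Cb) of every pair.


V(q) = -q^-7 + q^-6 - q^-5 + q^-4 + q^-2
bracket: A^-10 + A^-2 - A^2 + A^6 - A^10, w = -6
1 component, writhe -6, over 10 crossings
det 5, colorings 3 of 3^10 — not tricolorable
observation: det 5 = |V(-1)|; not divisible by 3, so not tricolorable


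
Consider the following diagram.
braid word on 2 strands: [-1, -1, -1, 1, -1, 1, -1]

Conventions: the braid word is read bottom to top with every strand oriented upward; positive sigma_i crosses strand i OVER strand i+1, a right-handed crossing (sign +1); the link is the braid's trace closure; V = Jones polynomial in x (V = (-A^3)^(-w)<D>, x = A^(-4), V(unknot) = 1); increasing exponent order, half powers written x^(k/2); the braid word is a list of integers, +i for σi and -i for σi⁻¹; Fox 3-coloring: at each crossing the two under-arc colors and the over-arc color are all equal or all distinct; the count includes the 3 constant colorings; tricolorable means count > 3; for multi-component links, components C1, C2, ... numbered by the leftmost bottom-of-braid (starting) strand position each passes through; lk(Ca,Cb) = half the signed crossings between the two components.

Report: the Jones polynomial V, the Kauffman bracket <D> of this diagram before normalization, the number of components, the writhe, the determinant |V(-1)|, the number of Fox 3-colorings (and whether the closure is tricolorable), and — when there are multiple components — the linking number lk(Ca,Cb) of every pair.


V(x) = -x^-4 + x^-3 + x^-1
bracket: -A^-5 - A^3 + A^7, w = -3
1 component, writhe -3, over 7 crossings
det 3, colorings 9 of 3^7 — tricolorable
observation: w = -3 (over 7 crossings) is diagram-only; (-A^3)^(3) removes it from V


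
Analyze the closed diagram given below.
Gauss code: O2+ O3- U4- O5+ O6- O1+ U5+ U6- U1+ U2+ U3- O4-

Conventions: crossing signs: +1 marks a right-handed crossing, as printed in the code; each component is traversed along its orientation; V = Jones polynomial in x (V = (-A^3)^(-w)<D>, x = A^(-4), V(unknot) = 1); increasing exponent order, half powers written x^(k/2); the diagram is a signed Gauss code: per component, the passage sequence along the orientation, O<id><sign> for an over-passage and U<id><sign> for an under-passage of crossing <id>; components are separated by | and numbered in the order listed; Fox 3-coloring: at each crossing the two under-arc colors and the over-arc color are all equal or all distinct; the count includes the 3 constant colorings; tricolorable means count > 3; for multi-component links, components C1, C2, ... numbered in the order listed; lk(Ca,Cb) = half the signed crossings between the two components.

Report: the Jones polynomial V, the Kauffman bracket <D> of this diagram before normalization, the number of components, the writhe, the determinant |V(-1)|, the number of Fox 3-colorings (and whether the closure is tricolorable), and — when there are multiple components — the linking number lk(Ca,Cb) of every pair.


Jones polynomial: V(x) = 1
<D> = 1; writhe 0
components 1, writhe 0 (6 crossings)
3-colorings: 3 of 3^6, det 1 — not tricolorable
note: det 1 = |V(-1)|; not divisible by 3, so not tricolorable


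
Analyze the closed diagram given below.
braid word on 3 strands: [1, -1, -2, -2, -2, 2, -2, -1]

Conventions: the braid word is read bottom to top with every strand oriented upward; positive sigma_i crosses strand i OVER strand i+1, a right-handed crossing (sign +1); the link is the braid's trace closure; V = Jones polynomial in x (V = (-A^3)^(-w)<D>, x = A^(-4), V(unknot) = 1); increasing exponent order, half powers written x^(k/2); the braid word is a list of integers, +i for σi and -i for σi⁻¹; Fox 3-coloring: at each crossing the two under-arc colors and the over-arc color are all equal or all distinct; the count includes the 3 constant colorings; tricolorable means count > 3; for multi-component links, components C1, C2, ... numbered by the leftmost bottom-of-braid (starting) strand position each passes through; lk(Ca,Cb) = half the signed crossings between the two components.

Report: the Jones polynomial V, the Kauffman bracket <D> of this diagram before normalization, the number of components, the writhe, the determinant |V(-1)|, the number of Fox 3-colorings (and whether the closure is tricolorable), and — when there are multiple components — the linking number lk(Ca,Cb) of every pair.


V(x) = -x^-4 + x^-3 + x^-1
bracket: A^-8 + 1 - A^4, w = -4
1 component, writhe -4, over 8 crossings
det 3, colorings 9 of 3^8 — tricolorable
observation: the word shrinks to σ2⁻¹ σ2⁻¹ σ2⁻¹ σ1⁻¹ after cancelling
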